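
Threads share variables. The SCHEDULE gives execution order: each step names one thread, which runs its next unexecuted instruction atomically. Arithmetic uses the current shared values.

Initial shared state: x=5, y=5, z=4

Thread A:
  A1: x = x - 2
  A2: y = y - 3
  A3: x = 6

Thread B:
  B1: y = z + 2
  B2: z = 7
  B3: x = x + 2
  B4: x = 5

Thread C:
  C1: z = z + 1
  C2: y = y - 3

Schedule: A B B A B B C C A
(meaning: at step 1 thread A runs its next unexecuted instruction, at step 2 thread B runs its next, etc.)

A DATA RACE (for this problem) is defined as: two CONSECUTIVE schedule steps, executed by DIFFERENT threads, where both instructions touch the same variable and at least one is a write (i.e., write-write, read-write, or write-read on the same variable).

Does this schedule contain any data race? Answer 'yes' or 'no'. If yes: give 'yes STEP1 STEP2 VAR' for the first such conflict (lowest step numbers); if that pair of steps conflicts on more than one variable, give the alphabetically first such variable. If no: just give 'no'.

Answer: no

Derivation:
Steps 1,2: A(r=x,w=x) vs B(r=z,w=y). No conflict.
Steps 2,3: same thread (B). No race.
Steps 3,4: B(r=-,w=z) vs A(r=y,w=y). No conflict.
Steps 4,5: A(r=y,w=y) vs B(r=x,w=x). No conflict.
Steps 5,6: same thread (B). No race.
Steps 6,7: B(r=-,w=x) vs C(r=z,w=z). No conflict.
Steps 7,8: same thread (C). No race.
Steps 8,9: C(r=y,w=y) vs A(r=-,w=x). No conflict.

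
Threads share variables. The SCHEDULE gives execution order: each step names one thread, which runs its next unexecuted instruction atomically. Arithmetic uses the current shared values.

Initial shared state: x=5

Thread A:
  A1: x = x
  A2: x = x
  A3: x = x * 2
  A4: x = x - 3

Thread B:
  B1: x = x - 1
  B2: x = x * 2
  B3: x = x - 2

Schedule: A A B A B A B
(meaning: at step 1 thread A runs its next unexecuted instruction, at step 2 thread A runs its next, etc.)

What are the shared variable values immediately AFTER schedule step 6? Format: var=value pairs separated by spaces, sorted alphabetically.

Answer: x=13

Derivation:
Step 1: thread A executes A1 (x = x). Shared: x=5. PCs: A@1 B@0
Step 2: thread A executes A2 (x = x). Shared: x=5. PCs: A@2 B@0
Step 3: thread B executes B1 (x = x - 1). Shared: x=4. PCs: A@2 B@1
Step 4: thread A executes A3 (x = x * 2). Shared: x=8. PCs: A@3 B@1
Step 5: thread B executes B2 (x = x * 2). Shared: x=16. PCs: A@3 B@2
Step 6: thread A executes A4 (x = x - 3). Shared: x=13. PCs: A@4 B@2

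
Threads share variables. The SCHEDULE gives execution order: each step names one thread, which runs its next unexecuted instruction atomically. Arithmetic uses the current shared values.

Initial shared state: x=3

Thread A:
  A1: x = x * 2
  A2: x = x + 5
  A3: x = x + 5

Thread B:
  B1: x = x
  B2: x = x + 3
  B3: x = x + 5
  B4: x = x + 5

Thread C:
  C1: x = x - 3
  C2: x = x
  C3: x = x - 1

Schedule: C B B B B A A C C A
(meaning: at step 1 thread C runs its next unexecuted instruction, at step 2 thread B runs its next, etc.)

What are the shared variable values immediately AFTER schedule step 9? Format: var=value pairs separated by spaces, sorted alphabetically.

Answer: x=30

Derivation:
Step 1: thread C executes C1 (x = x - 3). Shared: x=0. PCs: A@0 B@0 C@1
Step 2: thread B executes B1 (x = x). Shared: x=0. PCs: A@0 B@1 C@1
Step 3: thread B executes B2 (x = x + 3). Shared: x=3. PCs: A@0 B@2 C@1
Step 4: thread B executes B3 (x = x + 5). Shared: x=8. PCs: A@0 B@3 C@1
Step 5: thread B executes B4 (x = x + 5). Shared: x=13. PCs: A@0 B@4 C@1
Step 6: thread A executes A1 (x = x * 2). Shared: x=26. PCs: A@1 B@4 C@1
Step 7: thread A executes A2 (x = x + 5). Shared: x=31. PCs: A@2 B@4 C@1
Step 8: thread C executes C2 (x = x). Shared: x=31. PCs: A@2 B@4 C@2
Step 9: thread C executes C3 (x = x - 1). Shared: x=30. PCs: A@2 B@4 C@3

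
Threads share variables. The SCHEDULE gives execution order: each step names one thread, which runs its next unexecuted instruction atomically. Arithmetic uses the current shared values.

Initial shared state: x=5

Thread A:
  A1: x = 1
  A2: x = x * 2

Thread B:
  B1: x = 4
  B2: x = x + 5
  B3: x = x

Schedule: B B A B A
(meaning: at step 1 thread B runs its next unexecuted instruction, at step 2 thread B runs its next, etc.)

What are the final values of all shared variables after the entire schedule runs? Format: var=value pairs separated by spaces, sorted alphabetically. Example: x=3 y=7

Answer: x=2

Derivation:
Step 1: thread B executes B1 (x = 4). Shared: x=4. PCs: A@0 B@1
Step 2: thread B executes B2 (x = x + 5). Shared: x=9. PCs: A@0 B@2
Step 3: thread A executes A1 (x = 1). Shared: x=1. PCs: A@1 B@2
Step 4: thread B executes B3 (x = x). Shared: x=1. PCs: A@1 B@3
Step 5: thread A executes A2 (x = x * 2). Shared: x=2. PCs: A@2 B@3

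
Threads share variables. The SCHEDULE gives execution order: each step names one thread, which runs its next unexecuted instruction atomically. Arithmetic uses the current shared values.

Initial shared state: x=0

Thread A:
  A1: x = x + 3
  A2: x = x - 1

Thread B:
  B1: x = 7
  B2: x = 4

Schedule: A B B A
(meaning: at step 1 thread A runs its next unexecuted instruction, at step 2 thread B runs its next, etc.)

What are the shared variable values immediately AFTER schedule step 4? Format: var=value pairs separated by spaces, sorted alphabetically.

Step 1: thread A executes A1 (x = x + 3). Shared: x=3. PCs: A@1 B@0
Step 2: thread B executes B1 (x = 7). Shared: x=7. PCs: A@1 B@1
Step 3: thread B executes B2 (x = 4). Shared: x=4. PCs: A@1 B@2
Step 4: thread A executes A2 (x = x - 1). Shared: x=3. PCs: A@2 B@2

Answer: x=3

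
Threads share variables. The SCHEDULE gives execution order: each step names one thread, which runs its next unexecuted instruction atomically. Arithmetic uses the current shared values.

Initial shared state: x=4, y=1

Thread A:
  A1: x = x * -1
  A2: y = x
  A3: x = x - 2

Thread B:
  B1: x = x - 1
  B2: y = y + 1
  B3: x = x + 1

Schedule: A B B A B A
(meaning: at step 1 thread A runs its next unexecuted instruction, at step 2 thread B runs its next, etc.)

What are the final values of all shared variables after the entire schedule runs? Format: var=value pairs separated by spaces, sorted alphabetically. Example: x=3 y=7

Step 1: thread A executes A1 (x = x * -1). Shared: x=-4 y=1. PCs: A@1 B@0
Step 2: thread B executes B1 (x = x - 1). Shared: x=-5 y=1. PCs: A@1 B@1
Step 3: thread B executes B2 (y = y + 1). Shared: x=-5 y=2. PCs: A@1 B@2
Step 4: thread A executes A2 (y = x). Shared: x=-5 y=-5. PCs: A@2 B@2
Step 5: thread B executes B3 (x = x + 1). Shared: x=-4 y=-5. PCs: A@2 B@3
Step 6: thread A executes A3 (x = x - 2). Shared: x=-6 y=-5. PCs: A@3 B@3

Answer: x=-6 y=-5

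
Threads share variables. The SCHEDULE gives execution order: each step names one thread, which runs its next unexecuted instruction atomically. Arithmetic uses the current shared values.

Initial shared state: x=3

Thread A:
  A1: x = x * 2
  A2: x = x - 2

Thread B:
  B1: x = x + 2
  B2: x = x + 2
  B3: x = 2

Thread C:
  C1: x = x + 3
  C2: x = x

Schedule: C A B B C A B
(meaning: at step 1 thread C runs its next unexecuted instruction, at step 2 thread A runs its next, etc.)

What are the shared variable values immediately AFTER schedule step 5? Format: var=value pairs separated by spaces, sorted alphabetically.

Answer: x=16

Derivation:
Step 1: thread C executes C1 (x = x + 3). Shared: x=6. PCs: A@0 B@0 C@1
Step 2: thread A executes A1 (x = x * 2). Shared: x=12. PCs: A@1 B@0 C@1
Step 3: thread B executes B1 (x = x + 2). Shared: x=14. PCs: A@1 B@1 C@1
Step 4: thread B executes B2 (x = x + 2). Shared: x=16. PCs: A@1 B@2 C@1
Step 5: thread C executes C2 (x = x). Shared: x=16. PCs: A@1 B@2 C@2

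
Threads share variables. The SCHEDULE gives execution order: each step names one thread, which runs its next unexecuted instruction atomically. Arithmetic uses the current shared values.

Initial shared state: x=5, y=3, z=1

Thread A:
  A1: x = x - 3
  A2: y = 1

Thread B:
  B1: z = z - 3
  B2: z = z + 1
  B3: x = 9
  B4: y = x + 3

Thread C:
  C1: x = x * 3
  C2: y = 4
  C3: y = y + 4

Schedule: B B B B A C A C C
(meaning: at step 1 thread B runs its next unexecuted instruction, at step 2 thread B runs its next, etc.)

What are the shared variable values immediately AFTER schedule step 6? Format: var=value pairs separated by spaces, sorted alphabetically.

Step 1: thread B executes B1 (z = z - 3). Shared: x=5 y=3 z=-2. PCs: A@0 B@1 C@0
Step 2: thread B executes B2 (z = z + 1). Shared: x=5 y=3 z=-1. PCs: A@0 B@2 C@0
Step 3: thread B executes B3 (x = 9). Shared: x=9 y=3 z=-1. PCs: A@0 B@3 C@0
Step 4: thread B executes B4 (y = x + 3). Shared: x=9 y=12 z=-1. PCs: A@0 B@4 C@0
Step 5: thread A executes A1 (x = x - 3). Shared: x=6 y=12 z=-1. PCs: A@1 B@4 C@0
Step 6: thread C executes C1 (x = x * 3). Shared: x=18 y=12 z=-1. PCs: A@1 B@4 C@1

Answer: x=18 y=12 z=-1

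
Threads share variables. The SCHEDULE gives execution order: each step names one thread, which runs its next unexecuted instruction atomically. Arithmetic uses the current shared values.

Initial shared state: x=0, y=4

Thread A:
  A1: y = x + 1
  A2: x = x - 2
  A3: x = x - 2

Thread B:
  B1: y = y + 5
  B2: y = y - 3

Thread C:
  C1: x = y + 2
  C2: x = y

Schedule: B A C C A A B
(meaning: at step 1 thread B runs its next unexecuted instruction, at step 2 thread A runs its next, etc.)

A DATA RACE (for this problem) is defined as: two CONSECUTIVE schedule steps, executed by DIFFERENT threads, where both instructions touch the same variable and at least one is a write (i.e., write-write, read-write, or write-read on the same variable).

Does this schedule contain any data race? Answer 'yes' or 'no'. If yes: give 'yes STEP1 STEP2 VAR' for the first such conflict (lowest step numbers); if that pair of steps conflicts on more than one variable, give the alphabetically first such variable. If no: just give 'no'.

Answer: yes 1 2 y

Derivation:
Steps 1,2: B(y = y + 5) vs A(y = x + 1). RACE on y (W-W).
Steps 2,3: A(y = x + 1) vs C(x = y + 2). RACE on x (R-W), y (W-R). Multiple vars; alphabetically first is x.
Steps 3,4: same thread (C). No race.
Steps 4,5: C(x = y) vs A(x = x - 2). RACE on x (W-W).
Steps 5,6: same thread (A). No race.
Steps 6,7: A(r=x,w=x) vs B(r=y,w=y). No conflict.
First conflict at steps 1,2.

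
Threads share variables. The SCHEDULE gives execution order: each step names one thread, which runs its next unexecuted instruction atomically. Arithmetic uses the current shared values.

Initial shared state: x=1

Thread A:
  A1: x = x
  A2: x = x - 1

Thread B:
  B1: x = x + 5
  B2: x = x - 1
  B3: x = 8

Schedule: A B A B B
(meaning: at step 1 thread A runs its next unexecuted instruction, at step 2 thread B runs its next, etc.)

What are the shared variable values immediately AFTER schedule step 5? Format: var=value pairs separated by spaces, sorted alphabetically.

Step 1: thread A executes A1 (x = x). Shared: x=1. PCs: A@1 B@0
Step 2: thread B executes B1 (x = x + 5). Shared: x=6. PCs: A@1 B@1
Step 3: thread A executes A2 (x = x - 1). Shared: x=5. PCs: A@2 B@1
Step 4: thread B executes B2 (x = x - 1). Shared: x=4. PCs: A@2 B@2
Step 5: thread B executes B3 (x = 8). Shared: x=8. PCs: A@2 B@3

Answer: x=8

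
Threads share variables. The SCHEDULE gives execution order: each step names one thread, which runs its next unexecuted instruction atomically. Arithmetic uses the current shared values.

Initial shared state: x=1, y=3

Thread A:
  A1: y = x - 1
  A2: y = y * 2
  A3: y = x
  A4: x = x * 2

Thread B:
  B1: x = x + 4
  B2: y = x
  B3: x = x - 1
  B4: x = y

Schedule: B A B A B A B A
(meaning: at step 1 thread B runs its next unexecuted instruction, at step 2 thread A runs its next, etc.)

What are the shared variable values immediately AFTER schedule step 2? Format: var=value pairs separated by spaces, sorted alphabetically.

Step 1: thread B executes B1 (x = x + 4). Shared: x=5 y=3. PCs: A@0 B@1
Step 2: thread A executes A1 (y = x - 1). Shared: x=5 y=4. PCs: A@1 B@1

Answer: x=5 y=4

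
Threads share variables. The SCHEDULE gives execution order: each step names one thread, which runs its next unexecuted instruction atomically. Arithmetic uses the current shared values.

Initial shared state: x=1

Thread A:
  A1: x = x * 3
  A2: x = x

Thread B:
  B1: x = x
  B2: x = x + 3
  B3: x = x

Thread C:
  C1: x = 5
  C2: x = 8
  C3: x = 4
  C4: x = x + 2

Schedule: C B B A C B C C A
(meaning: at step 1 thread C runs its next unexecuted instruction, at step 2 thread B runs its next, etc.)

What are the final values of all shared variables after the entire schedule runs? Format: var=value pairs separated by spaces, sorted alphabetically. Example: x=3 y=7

Answer: x=6

Derivation:
Step 1: thread C executes C1 (x = 5). Shared: x=5. PCs: A@0 B@0 C@1
Step 2: thread B executes B1 (x = x). Shared: x=5. PCs: A@0 B@1 C@1
Step 3: thread B executes B2 (x = x + 3). Shared: x=8. PCs: A@0 B@2 C@1
Step 4: thread A executes A1 (x = x * 3). Shared: x=24. PCs: A@1 B@2 C@1
Step 5: thread C executes C2 (x = 8). Shared: x=8. PCs: A@1 B@2 C@2
Step 6: thread B executes B3 (x = x). Shared: x=8. PCs: A@1 B@3 C@2
Step 7: thread C executes C3 (x = 4). Shared: x=4. PCs: A@1 B@3 C@3
Step 8: thread C executes C4 (x = x + 2). Shared: x=6. PCs: A@1 B@3 C@4
Step 9: thread A executes A2 (x = x). Shared: x=6. PCs: A@2 B@3 C@4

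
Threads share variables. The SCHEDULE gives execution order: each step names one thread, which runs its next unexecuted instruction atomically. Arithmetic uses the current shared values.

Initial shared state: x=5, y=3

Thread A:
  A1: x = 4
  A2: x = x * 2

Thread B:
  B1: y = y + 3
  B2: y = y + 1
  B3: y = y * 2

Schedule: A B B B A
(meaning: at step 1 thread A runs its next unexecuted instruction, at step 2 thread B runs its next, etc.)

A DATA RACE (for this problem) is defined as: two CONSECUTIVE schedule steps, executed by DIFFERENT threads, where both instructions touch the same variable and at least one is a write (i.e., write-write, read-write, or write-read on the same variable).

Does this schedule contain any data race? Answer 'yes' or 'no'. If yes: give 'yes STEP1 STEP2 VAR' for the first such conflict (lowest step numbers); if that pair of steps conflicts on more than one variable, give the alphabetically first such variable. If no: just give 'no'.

Steps 1,2: A(r=-,w=x) vs B(r=y,w=y). No conflict.
Steps 2,3: same thread (B). No race.
Steps 3,4: same thread (B). No race.
Steps 4,5: B(r=y,w=y) vs A(r=x,w=x). No conflict.

Answer: no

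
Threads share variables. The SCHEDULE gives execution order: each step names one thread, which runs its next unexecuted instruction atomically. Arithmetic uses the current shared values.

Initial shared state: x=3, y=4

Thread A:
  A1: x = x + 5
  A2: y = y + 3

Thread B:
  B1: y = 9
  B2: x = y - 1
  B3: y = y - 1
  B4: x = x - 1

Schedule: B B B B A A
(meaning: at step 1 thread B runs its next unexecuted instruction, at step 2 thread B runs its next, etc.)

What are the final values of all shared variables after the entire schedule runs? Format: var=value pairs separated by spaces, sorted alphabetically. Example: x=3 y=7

Step 1: thread B executes B1 (y = 9). Shared: x=3 y=9. PCs: A@0 B@1
Step 2: thread B executes B2 (x = y - 1). Shared: x=8 y=9. PCs: A@0 B@2
Step 3: thread B executes B3 (y = y - 1). Shared: x=8 y=8. PCs: A@0 B@3
Step 4: thread B executes B4 (x = x - 1). Shared: x=7 y=8. PCs: A@0 B@4
Step 5: thread A executes A1 (x = x + 5). Shared: x=12 y=8. PCs: A@1 B@4
Step 6: thread A executes A2 (y = y + 3). Shared: x=12 y=11. PCs: A@2 B@4

Answer: x=12 y=11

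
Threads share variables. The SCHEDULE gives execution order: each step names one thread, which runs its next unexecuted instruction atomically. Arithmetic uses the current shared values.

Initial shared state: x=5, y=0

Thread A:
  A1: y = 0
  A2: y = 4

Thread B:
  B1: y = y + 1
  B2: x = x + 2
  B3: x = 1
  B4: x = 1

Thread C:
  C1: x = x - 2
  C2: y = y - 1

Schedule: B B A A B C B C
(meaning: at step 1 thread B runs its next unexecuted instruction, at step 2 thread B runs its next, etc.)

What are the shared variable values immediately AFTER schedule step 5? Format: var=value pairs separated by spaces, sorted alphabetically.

Answer: x=1 y=4

Derivation:
Step 1: thread B executes B1 (y = y + 1). Shared: x=5 y=1. PCs: A@0 B@1 C@0
Step 2: thread B executes B2 (x = x + 2). Shared: x=7 y=1. PCs: A@0 B@2 C@0
Step 3: thread A executes A1 (y = 0). Shared: x=7 y=0. PCs: A@1 B@2 C@0
Step 4: thread A executes A2 (y = 4). Shared: x=7 y=4. PCs: A@2 B@2 C@0
Step 5: thread B executes B3 (x = 1). Shared: x=1 y=4. PCs: A@2 B@3 C@0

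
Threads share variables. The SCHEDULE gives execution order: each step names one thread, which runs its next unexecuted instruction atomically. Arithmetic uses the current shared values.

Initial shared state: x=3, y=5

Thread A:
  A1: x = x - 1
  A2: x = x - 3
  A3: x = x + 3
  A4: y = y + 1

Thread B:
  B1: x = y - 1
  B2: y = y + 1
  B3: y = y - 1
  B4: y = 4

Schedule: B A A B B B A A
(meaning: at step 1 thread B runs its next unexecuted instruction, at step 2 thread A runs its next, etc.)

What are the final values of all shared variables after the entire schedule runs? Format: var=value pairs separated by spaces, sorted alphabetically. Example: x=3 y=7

Answer: x=3 y=5

Derivation:
Step 1: thread B executes B1 (x = y - 1). Shared: x=4 y=5. PCs: A@0 B@1
Step 2: thread A executes A1 (x = x - 1). Shared: x=3 y=5. PCs: A@1 B@1
Step 3: thread A executes A2 (x = x - 3). Shared: x=0 y=5. PCs: A@2 B@1
Step 4: thread B executes B2 (y = y + 1). Shared: x=0 y=6. PCs: A@2 B@2
Step 5: thread B executes B3 (y = y - 1). Shared: x=0 y=5. PCs: A@2 B@3
Step 6: thread B executes B4 (y = 4). Shared: x=0 y=4. PCs: A@2 B@4
Step 7: thread A executes A3 (x = x + 3). Shared: x=3 y=4. PCs: A@3 B@4
Step 8: thread A executes A4 (y = y + 1). Shared: x=3 y=5. PCs: A@4 B@4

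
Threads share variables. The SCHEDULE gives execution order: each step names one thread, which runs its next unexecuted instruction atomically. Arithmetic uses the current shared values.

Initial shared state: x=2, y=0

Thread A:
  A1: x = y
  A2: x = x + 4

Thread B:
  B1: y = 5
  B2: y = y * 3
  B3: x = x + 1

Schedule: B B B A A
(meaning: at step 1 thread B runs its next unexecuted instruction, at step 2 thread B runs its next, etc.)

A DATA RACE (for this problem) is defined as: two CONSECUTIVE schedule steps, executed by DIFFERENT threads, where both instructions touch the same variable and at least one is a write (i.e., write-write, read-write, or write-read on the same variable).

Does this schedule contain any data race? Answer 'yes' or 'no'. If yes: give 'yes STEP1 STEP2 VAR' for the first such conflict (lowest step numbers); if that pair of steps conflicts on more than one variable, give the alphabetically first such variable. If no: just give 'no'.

Steps 1,2: same thread (B). No race.
Steps 2,3: same thread (B). No race.
Steps 3,4: B(x = x + 1) vs A(x = y). RACE on x (W-W).
Steps 4,5: same thread (A). No race.
First conflict at steps 3,4.

Answer: yes 3 4 x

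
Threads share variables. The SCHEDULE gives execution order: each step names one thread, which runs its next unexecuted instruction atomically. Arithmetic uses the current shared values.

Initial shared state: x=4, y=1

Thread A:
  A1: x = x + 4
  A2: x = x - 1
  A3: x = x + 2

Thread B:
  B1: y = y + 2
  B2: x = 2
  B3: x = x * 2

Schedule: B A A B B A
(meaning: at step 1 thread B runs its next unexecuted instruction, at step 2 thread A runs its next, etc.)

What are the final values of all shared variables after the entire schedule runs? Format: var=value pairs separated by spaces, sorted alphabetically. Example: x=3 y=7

Step 1: thread B executes B1 (y = y + 2). Shared: x=4 y=3. PCs: A@0 B@1
Step 2: thread A executes A1 (x = x + 4). Shared: x=8 y=3. PCs: A@1 B@1
Step 3: thread A executes A2 (x = x - 1). Shared: x=7 y=3. PCs: A@2 B@1
Step 4: thread B executes B2 (x = 2). Shared: x=2 y=3. PCs: A@2 B@2
Step 5: thread B executes B3 (x = x * 2). Shared: x=4 y=3. PCs: A@2 B@3
Step 6: thread A executes A3 (x = x + 2). Shared: x=6 y=3. PCs: A@3 B@3

Answer: x=6 y=3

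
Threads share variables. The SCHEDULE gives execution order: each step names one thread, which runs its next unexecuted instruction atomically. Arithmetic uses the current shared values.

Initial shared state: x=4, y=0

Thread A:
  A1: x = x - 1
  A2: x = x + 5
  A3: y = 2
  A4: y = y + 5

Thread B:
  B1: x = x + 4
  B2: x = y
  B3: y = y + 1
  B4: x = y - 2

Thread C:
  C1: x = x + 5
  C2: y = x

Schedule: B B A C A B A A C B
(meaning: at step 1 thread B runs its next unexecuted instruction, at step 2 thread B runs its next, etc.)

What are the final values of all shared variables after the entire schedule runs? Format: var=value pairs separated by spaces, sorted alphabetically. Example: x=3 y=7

Answer: x=7 y=9

Derivation:
Step 1: thread B executes B1 (x = x + 4). Shared: x=8 y=0. PCs: A@0 B@1 C@0
Step 2: thread B executes B2 (x = y). Shared: x=0 y=0. PCs: A@0 B@2 C@0
Step 3: thread A executes A1 (x = x - 1). Shared: x=-1 y=0. PCs: A@1 B@2 C@0
Step 4: thread C executes C1 (x = x + 5). Shared: x=4 y=0. PCs: A@1 B@2 C@1
Step 5: thread A executes A2 (x = x + 5). Shared: x=9 y=0. PCs: A@2 B@2 C@1
Step 6: thread B executes B3 (y = y + 1). Shared: x=9 y=1. PCs: A@2 B@3 C@1
Step 7: thread A executes A3 (y = 2). Shared: x=9 y=2. PCs: A@3 B@3 C@1
Step 8: thread A executes A4 (y = y + 5). Shared: x=9 y=7. PCs: A@4 B@3 C@1
Step 9: thread C executes C2 (y = x). Shared: x=9 y=9. PCs: A@4 B@3 C@2
Step 10: thread B executes B4 (x = y - 2). Shared: x=7 y=9. PCs: A@4 B@4 C@2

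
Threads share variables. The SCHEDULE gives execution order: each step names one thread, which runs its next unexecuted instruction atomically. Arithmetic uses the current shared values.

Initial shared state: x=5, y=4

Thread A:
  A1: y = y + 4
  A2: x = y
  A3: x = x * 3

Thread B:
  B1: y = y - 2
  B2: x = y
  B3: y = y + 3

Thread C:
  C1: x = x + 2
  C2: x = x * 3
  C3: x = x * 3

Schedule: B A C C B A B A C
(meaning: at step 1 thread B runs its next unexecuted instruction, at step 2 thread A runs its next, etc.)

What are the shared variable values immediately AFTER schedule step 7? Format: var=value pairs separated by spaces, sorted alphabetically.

Step 1: thread B executes B1 (y = y - 2). Shared: x=5 y=2. PCs: A@0 B@1 C@0
Step 2: thread A executes A1 (y = y + 4). Shared: x=5 y=6. PCs: A@1 B@1 C@0
Step 3: thread C executes C1 (x = x + 2). Shared: x=7 y=6. PCs: A@1 B@1 C@1
Step 4: thread C executes C2 (x = x * 3). Shared: x=21 y=6. PCs: A@1 B@1 C@2
Step 5: thread B executes B2 (x = y). Shared: x=6 y=6. PCs: A@1 B@2 C@2
Step 6: thread A executes A2 (x = y). Shared: x=6 y=6. PCs: A@2 B@2 C@2
Step 7: thread B executes B3 (y = y + 3). Shared: x=6 y=9. PCs: A@2 B@3 C@2

Answer: x=6 y=9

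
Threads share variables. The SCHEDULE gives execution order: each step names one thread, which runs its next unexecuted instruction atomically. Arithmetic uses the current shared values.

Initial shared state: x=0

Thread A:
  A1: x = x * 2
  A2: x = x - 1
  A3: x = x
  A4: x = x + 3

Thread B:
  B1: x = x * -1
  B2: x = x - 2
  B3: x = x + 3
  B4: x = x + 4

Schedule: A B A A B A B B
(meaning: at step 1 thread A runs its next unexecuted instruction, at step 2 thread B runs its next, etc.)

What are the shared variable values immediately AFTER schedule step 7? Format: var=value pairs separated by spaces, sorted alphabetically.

Step 1: thread A executes A1 (x = x * 2). Shared: x=0. PCs: A@1 B@0
Step 2: thread B executes B1 (x = x * -1). Shared: x=0. PCs: A@1 B@1
Step 3: thread A executes A2 (x = x - 1). Shared: x=-1. PCs: A@2 B@1
Step 4: thread A executes A3 (x = x). Shared: x=-1. PCs: A@3 B@1
Step 5: thread B executes B2 (x = x - 2). Shared: x=-3. PCs: A@3 B@2
Step 6: thread A executes A4 (x = x + 3). Shared: x=0. PCs: A@4 B@2
Step 7: thread B executes B3 (x = x + 3). Shared: x=3. PCs: A@4 B@3

Answer: x=3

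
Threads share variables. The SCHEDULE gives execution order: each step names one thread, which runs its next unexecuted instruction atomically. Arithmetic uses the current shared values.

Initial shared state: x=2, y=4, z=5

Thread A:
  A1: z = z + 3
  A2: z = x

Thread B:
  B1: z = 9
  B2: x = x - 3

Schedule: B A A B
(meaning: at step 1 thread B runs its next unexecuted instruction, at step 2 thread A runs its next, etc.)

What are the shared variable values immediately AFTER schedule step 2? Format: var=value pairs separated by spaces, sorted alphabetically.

Answer: x=2 y=4 z=12

Derivation:
Step 1: thread B executes B1 (z = 9). Shared: x=2 y=4 z=9. PCs: A@0 B@1
Step 2: thread A executes A1 (z = z + 3). Shared: x=2 y=4 z=12. PCs: A@1 B@1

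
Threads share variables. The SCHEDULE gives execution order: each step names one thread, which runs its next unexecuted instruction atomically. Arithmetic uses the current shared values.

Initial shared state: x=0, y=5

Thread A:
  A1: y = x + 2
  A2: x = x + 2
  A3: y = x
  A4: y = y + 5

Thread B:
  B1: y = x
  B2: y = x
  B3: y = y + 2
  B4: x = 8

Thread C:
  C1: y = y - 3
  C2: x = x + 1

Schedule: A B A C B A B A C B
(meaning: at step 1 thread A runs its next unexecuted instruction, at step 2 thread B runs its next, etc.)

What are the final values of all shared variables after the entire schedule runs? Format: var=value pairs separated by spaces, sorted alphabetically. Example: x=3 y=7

Step 1: thread A executes A1 (y = x + 2). Shared: x=0 y=2. PCs: A@1 B@0 C@0
Step 2: thread B executes B1 (y = x). Shared: x=0 y=0. PCs: A@1 B@1 C@0
Step 3: thread A executes A2 (x = x + 2). Shared: x=2 y=0. PCs: A@2 B@1 C@0
Step 4: thread C executes C1 (y = y - 3). Shared: x=2 y=-3. PCs: A@2 B@1 C@1
Step 5: thread B executes B2 (y = x). Shared: x=2 y=2. PCs: A@2 B@2 C@1
Step 6: thread A executes A3 (y = x). Shared: x=2 y=2. PCs: A@3 B@2 C@1
Step 7: thread B executes B3 (y = y + 2). Shared: x=2 y=4. PCs: A@3 B@3 C@1
Step 8: thread A executes A4 (y = y + 5). Shared: x=2 y=9. PCs: A@4 B@3 C@1
Step 9: thread C executes C2 (x = x + 1). Shared: x=3 y=9. PCs: A@4 B@3 C@2
Step 10: thread B executes B4 (x = 8). Shared: x=8 y=9. PCs: A@4 B@4 C@2

Answer: x=8 y=9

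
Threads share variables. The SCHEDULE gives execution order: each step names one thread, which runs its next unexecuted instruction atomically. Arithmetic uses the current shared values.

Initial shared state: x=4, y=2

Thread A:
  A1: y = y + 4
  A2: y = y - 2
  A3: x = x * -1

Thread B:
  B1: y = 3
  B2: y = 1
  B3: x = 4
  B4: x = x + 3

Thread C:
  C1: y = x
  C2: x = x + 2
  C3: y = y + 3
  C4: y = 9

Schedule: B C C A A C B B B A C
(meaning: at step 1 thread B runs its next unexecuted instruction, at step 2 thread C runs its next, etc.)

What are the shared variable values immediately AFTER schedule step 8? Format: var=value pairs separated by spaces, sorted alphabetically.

Step 1: thread B executes B1 (y = 3). Shared: x=4 y=3. PCs: A@0 B@1 C@0
Step 2: thread C executes C1 (y = x). Shared: x=4 y=4. PCs: A@0 B@1 C@1
Step 3: thread C executes C2 (x = x + 2). Shared: x=6 y=4. PCs: A@0 B@1 C@2
Step 4: thread A executes A1 (y = y + 4). Shared: x=6 y=8. PCs: A@1 B@1 C@2
Step 5: thread A executes A2 (y = y - 2). Shared: x=6 y=6. PCs: A@2 B@1 C@2
Step 6: thread C executes C3 (y = y + 3). Shared: x=6 y=9. PCs: A@2 B@1 C@3
Step 7: thread B executes B2 (y = 1). Shared: x=6 y=1. PCs: A@2 B@2 C@3
Step 8: thread B executes B3 (x = 4). Shared: x=4 y=1. PCs: A@2 B@3 C@3

Answer: x=4 y=1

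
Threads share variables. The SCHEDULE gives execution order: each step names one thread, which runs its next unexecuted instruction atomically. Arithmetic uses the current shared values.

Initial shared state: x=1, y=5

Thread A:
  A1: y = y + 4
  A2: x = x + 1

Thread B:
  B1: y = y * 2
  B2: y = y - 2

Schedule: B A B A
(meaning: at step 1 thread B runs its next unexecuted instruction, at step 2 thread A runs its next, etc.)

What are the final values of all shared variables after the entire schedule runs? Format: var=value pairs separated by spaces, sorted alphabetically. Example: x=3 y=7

Step 1: thread B executes B1 (y = y * 2). Shared: x=1 y=10. PCs: A@0 B@1
Step 2: thread A executes A1 (y = y + 4). Shared: x=1 y=14. PCs: A@1 B@1
Step 3: thread B executes B2 (y = y - 2). Shared: x=1 y=12. PCs: A@1 B@2
Step 4: thread A executes A2 (x = x + 1). Shared: x=2 y=12. PCs: A@2 B@2

Answer: x=2 y=12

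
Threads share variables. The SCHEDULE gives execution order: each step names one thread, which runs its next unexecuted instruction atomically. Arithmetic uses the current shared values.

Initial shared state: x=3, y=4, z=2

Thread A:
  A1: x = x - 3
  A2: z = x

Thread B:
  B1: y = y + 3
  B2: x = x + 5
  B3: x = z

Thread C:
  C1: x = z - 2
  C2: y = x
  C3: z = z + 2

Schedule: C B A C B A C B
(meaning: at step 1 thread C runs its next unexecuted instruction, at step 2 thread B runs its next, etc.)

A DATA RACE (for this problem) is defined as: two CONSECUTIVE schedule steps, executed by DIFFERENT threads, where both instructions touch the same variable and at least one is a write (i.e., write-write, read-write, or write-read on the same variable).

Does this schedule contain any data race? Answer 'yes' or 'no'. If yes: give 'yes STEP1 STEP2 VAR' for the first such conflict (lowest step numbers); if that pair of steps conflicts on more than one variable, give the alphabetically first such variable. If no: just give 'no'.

Answer: yes 3 4 x

Derivation:
Steps 1,2: C(r=z,w=x) vs B(r=y,w=y). No conflict.
Steps 2,3: B(r=y,w=y) vs A(r=x,w=x). No conflict.
Steps 3,4: A(x = x - 3) vs C(y = x). RACE on x (W-R).
Steps 4,5: C(y = x) vs B(x = x + 5). RACE on x (R-W).
Steps 5,6: B(x = x + 5) vs A(z = x). RACE on x (W-R).
Steps 6,7: A(z = x) vs C(z = z + 2). RACE on z (W-W).
Steps 7,8: C(z = z + 2) vs B(x = z). RACE on z (W-R).
First conflict at steps 3,4.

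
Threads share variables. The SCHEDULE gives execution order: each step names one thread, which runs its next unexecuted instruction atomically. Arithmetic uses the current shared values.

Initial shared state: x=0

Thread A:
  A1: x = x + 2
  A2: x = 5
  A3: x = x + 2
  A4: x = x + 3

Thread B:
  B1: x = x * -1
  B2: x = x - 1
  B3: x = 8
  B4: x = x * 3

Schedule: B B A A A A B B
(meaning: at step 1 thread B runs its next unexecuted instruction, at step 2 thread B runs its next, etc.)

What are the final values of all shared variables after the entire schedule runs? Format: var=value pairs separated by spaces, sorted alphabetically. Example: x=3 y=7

Answer: x=24

Derivation:
Step 1: thread B executes B1 (x = x * -1). Shared: x=0. PCs: A@0 B@1
Step 2: thread B executes B2 (x = x - 1). Shared: x=-1. PCs: A@0 B@2
Step 3: thread A executes A1 (x = x + 2). Shared: x=1. PCs: A@1 B@2
Step 4: thread A executes A2 (x = 5). Shared: x=5. PCs: A@2 B@2
Step 5: thread A executes A3 (x = x + 2). Shared: x=7. PCs: A@3 B@2
Step 6: thread A executes A4 (x = x + 3). Shared: x=10. PCs: A@4 B@2
Step 7: thread B executes B3 (x = 8). Shared: x=8. PCs: A@4 B@3
Step 8: thread B executes B4 (x = x * 3). Shared: x=24. PCs: A@4 B@4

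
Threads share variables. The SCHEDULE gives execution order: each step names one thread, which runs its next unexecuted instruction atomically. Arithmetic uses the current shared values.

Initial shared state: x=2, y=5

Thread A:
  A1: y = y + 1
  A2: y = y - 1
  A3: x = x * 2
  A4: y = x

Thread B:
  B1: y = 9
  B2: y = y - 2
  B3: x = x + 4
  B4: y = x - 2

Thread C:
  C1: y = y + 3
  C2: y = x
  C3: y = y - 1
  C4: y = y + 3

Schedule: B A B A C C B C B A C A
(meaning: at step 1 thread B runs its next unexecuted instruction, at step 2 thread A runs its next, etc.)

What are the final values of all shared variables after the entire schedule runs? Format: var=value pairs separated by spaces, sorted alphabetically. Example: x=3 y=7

Step 1: thread B executes B1 (y = 9). Shared: x=2 y=9. PCs: A@0 B@1 C@0
Step 2: thread A executes A1 (y = y + 1). Shared: x=2 y=10. PCs: A@1 B@1 C@0
Step 3: thread B executes B2 (y = y - 2). Shared: x=2 y=8. PCs: A@1 B@2 C@0
Step 4: thread A executes A2 (y = y - 1). Shared: x=2 y=7. PCs: A@2 B@2 C@0
Step 5: thread C executes C1 (y = y + 3). Shared: x=2 y=10. PCs: A@2 B@2 C@1
Step 6: thread C executes C2 (y = x). Shared: x=2 y=2. PCs: A@2 B@2 C@2
Step 7: thread B executes B3 (x = x + 4). Shared: x=6 y=2. PCs: A@2 B@3 C@2
Step 8: thread C executes C3 (y = y - 1). Shared: x=6 y=1. PCs: A@2 B@3 C@3
Step 9: thread B executes B4 (y = x - 2). Shared: x=6 y=4. PCs: A@2 B@4 C@3
Step 10: thread A executes A3 (x = x * 2). Shared: x=12 y=4. PCs: A@3 B@4 C@3
Step 11: thread C executes C4 (y = y + 3). Shared: x=12 y=7. PCs: A@3 B@4 C@4
Step 12: thread A executes A4 (y = x). Shared: x=12 y=12. PCs: A@4 B@4 C@4

Answer: x=12 y=12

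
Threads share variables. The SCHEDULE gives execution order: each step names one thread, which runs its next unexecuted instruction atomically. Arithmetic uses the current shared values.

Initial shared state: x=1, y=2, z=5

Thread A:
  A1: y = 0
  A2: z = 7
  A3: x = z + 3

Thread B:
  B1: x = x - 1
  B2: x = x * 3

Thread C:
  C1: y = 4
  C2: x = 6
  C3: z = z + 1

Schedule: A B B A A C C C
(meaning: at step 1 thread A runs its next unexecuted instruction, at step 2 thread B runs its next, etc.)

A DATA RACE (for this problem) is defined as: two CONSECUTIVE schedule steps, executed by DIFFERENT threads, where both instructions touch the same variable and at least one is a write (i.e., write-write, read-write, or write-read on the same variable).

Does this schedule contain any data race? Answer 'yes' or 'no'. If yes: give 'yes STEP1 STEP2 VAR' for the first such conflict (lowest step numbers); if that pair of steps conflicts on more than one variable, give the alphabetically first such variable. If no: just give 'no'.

Steps 1,2: A(r=-,w=y) vs B(r=x,w=x). No conflict.
Steps 2,3: same thread (B). No race.
Steps 3,4: B(r=x,w=x) vs A(r=-,w=z). No conflict.
Steps 4,5: same thread (A). No race.
Steps 5,6: A(r=z,w=x) vs C(r=-,w=y). No conflict.
Steps 6,7: same thread (C). No race.
Steps 7,8: same thread (C). No race.

Answer: no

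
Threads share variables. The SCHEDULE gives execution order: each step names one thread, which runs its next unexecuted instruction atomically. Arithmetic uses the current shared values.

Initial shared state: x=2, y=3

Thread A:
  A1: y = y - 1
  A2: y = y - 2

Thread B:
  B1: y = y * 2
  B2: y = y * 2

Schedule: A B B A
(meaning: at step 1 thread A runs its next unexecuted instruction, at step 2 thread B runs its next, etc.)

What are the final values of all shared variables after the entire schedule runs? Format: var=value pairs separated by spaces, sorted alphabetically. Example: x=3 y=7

Answer: x=2 y=6

Derivation:
Step 1: thread A executes A1 (y = y - 1). Shared: x=2 y=2. PCs: A@1 B@0
Step 2: thread B executes B1 (y = y * 2). Shared: x=2 y=4. PCs: A@1 B@1
Step 3: thread B executes B2 (y = y * 2). Shared: x=2 y=8. PCs: A@1 B@2
Step 4: thread A executes A2 (y = y - 2). Shared: x=2 y=6. PCs: A@2 B@2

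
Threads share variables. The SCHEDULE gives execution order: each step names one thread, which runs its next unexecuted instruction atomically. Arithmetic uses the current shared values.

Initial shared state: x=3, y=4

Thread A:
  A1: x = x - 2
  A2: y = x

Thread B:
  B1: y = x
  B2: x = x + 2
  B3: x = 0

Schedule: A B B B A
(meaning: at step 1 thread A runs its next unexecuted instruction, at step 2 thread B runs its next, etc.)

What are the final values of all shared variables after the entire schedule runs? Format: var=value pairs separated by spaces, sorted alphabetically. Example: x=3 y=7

Step 1: thread A executes A1 (x = x - 2). Shared: x=1 y=4. PCs: A@1 B@0
Step 2: thread B executes B1 (y = x). Shared: x=1 y=1. PCs: A@1 B@1
Step 3: thread B executes B2 (x = x + 2). Shared: x=3 y=1. PCs: A@1 B@2
Step 4: thread B executes B3 (x = 0). Shared: x=0 y=1. PCs: A@1 B@3
Step 5: thread A executes A2 (y = x). Shared: x=0 y=0. PCs: A@2 B@3

Answer: x=0 y=0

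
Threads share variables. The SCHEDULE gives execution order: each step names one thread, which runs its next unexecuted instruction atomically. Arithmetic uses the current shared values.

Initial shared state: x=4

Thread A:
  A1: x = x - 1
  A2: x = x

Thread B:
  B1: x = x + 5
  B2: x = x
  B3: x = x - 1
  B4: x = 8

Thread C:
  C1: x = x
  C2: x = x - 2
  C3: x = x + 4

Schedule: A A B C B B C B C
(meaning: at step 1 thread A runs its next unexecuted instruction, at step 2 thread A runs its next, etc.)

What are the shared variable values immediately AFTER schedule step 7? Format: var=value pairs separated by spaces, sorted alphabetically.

Step 1: thread A executes A1 (x = x - 1). Shared: x=3. PCs: A@1 B@0 C@0
Step 2: thread A executes A2 (x = x). Shared: x=3. PCs: A@2 B@0 C@0
Step 3: thread B executes B1 (x = x + 5). Shared: x=8. PCs: A@2 B@1 C@0
Step 4: thread C executes C1 (x = x). Shared: x=8. PCs: A@2 B@1 C@1
Step 5: thread B executes B2 (x = x). Shared: x=8. PCs: A@2 B@2 C@1
Step 6: thread B executes B3 (x = x - 1). Shared: x=7. PCs: A@2 B@3 C@1
Step 7: thread C executes C2 (x = x - 2). Shared: x=5. PCs: A@2 B@3 C@2

Answer: x=5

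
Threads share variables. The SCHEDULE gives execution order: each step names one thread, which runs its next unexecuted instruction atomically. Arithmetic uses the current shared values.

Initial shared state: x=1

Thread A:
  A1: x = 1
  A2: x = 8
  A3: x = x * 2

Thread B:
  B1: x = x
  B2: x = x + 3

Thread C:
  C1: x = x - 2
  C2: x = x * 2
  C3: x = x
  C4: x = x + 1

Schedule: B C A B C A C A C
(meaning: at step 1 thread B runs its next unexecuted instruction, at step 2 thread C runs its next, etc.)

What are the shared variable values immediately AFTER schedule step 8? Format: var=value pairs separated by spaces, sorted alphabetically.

Step 1: thread B executes B1 (x = x). Shared: x=1. PCs: A@0 B@1 C@0
Step 2: thread C executes C1 (x = x - 2). Shared: x=-1. PCs: A@0 B@1 C@1
Step 3: thread A executes A1 (x = 1). Shared: x=1. PCs: A@1 B@1 C@1
Step 4: thread B executes B2 (x = x + 3). Shared: x=4. PCs: A@1 B@2 C@1
Step 5: thread C executes C2 (x = x * 2). Shared: x=8. PCs: A@1 B@2 C@2
Step 6: thread A executes A2 (x = 8). Shared: x=8. PCs: A@2 B@2 C@2
Step 7: thread C executes C3 (x = x). Shared: x=8. PCs: A@2 B@2 C@3
Step 8: thread A executes A3 (x = x * 2). Shared: x=16. PCs: A@3 B@2 C@3

Answer: x=16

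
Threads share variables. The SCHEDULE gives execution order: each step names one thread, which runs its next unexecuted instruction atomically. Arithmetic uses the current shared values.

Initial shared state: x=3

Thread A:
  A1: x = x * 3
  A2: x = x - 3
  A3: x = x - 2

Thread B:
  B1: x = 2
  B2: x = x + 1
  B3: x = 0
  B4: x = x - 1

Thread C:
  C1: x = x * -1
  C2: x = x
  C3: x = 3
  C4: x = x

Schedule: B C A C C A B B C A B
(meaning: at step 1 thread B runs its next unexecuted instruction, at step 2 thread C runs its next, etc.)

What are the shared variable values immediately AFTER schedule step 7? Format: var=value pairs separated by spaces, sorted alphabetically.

Answer: x=1

Derivation:
Step 1: thread B executes B1 (x = 2). Shared: x=2. PCs: A@0 B@1 C@0
Step 2: thread C executes C1 (x = x * -1). Shared: x=-2. PCs: A@0 B@1 C@1
Step 3: thread A executes A1 (x = x * 3). Shared: x=-6. PCs: A@1 B@1 C@1
Step 4: thread C executes C2 (x = x). Shared: x=-6. PCs: A@1 B@1 C@2
Step 5: thread C executes C3 (x = 3). Shared: x=3. PCs: A@1 B@1 C@3
Step 6: thread A executes A2 (x = x - 3). Shared: x=0. PCs: A@2 B@1 C@3
Step 7: thread B executes B2 (x = x + 1). Shared: x=1. PCs: A@2 B@2 C@3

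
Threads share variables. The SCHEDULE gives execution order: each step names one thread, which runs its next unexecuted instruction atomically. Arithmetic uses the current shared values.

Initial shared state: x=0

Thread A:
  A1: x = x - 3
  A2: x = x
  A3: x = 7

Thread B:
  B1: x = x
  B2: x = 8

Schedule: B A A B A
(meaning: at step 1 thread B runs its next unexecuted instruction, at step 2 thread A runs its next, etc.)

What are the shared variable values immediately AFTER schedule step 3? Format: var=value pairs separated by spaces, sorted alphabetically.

Answer: x=-3

Derivation:
Step 1: thread B executes B1 (x = x). Shared: x=0. PCs: A@0 B@1
Step 2: thread A executes A1 (x = x - 3). Shared: x=-3. PCs: A@1 B@1
Step 3: thread A executes A2 (x = x). Shared: x=-3. PCs: A@2 B@1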